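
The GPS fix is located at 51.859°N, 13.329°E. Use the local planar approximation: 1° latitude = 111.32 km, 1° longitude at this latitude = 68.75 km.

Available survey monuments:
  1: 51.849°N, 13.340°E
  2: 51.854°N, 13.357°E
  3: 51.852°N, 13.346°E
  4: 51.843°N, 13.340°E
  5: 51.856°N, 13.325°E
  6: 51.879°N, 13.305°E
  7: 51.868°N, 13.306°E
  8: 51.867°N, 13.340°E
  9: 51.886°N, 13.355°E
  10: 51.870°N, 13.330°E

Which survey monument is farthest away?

Distances from 51.859°N, 13.329°E:
1: √((-0.010·111.32)² + (0.011·68.75)²) = √(1.23921 + 0.57191) = 1.346 km
2: √((-0.005·111.32)² + (0.028·68.75)²) = √(0.30980 + 3.70562) = 2.004 km
3: √((-0.007·111.32)² + (0.017·68.75)²) = √(0.60721 + 1.36598) = 1.405 km
4: √((-0.016·111.32)² + (0.011·68.75)²) = √(3.17239 + 0.57191) = 1.935 km
5: √((-0.003·111.32)² + (-0.004·68.75)²) = √(0.11153 + 0.07563) = 0.433 km
6: √((0.020·111.32)² + (-0.024·68.75)²) = √(4.95686 + 2.72250) = 2.771 km
7: √((0.009·111.32)² + (-0.023·68.75)²) = √(1.00376 + 2.50035) = 1.872 km
8: √((0.008·111.32)² + (0.011·68.75)²) = √(0.79310 + 0.57191) = 1.168 km
9: √((0.027·111.32)² + (0.026·68.75)²) = √(9.03387 + 3.19516) = 3.497 km
10: √((0.011·111.32)² + (0.001·68.75)²) = √(1.49945 + 0.00473) = 1.226 km
Maximum: 9 at 3.497 km.

9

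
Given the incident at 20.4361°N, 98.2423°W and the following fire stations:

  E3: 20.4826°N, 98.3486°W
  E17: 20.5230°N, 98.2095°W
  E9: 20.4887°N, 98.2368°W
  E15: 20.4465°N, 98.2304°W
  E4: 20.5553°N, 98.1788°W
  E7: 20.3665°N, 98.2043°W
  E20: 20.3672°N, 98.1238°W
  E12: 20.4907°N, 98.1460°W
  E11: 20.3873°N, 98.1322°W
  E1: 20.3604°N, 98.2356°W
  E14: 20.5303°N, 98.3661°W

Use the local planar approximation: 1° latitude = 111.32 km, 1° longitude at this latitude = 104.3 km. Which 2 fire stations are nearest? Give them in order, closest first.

Distances from 20.4361°N, 98.2423°W:
E3: √((0.0465·111.32)² + (-0.1063·104.3)²) = √(26.794910 + 122.923565) = 12.2360 km
E17: √((0.0869·111.32)² + (0.0328·104.3)²) = √(93.580626 + 11.703515) = 10.2608 km
E9: √((0.0526·111.32)² + (0.0055·104.3)²) = √(34.286084 + 0.329074) = 5.8835 km
E15: √((0.0104·111.32)² + (0.0119·104.3)²) = √(1.340334 + 1.540503) = 1.6973 km
E4: √((0.1192·111.32)² + (0.0635·104.3)²) = √(176.075490 + 43.864791) = 14.8304 km
E7: √((-0.0696·111.32)² + (0.0380·104.3)²) = √(60.029521 + 15.708540) = 8.7028 km
E20: √((-0.0689·111.32)² + (0.1185·104.3)²) = √(58.828102 + 152.758476) = 14.5460 km
E12: √((0.0546·111.32)² + (0.0963·104.3)²) = √(36.942959 + 100.883744) = 11.7400 km
E11: √((-0.0488·111.32)² + (0.1101·104.3)²) = √(29.511144 + 131.869165) = 12.7036 km
E1: √((-0.0757·111.32)² + (0.0067·104.3)²) = √(71.013048 + 0.488335) = 8.4558 km
E14: √((0.0942·111.32)² + (-0.1238·104.3)²) = √(109.963410 + 166.728524) = 16.6341 km
Sorted: E15 (1.6973 km) < E9 (5.8835 km) < E1 (8.4558 km) < E7 (8.7028 km) < …

E15, E9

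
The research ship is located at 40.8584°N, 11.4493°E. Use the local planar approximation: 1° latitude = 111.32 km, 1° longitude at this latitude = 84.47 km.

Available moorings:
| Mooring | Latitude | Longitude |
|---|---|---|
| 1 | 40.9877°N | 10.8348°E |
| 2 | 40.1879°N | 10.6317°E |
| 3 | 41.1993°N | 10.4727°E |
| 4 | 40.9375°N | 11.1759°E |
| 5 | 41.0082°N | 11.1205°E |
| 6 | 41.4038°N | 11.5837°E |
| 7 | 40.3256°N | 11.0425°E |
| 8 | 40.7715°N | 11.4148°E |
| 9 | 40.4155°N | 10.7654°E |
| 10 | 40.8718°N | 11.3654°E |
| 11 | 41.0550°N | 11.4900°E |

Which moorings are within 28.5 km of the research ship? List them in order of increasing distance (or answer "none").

Distances from 40.8584°N, 11.4493°E:
1: √((0.1293·111.32)² + (-0.6145·84.47)²) = √(207.177909 + 2694.317443) = 53.8655 km
2: √((-0.6705·111.32)² + (-0.8176·84.47)²) = √(5571.138557 + 4769.652664) = 101.6897 km
3: √((0.3409·111.32)² + (-0.9766·84.47)²) = √(1440.125690 + 6805.161374) = 90.8036 km
4: √((0.0791·111.32)² + (-0.2734·84.47)²) = √(77.535280 + 533.337362) = 24.7158 km
5: √((0.1498·111.32)² + (-0.3288·84.47)²) = √(278.080171 + 771.380411) = 32.3954 km
6: √((0.5454·111.32)² + (0.1344·84.47)²) = √(3686.181053 + 128.885341) = 61.7662 km
7: √((-0.5328·111.32)² + (-0.4068·84.47)²) = √(3517.829833 + 1180.774259) = 68.5464 km
8: √((-0.0869·111.32)² + (-0.0345·84.47)²) = √(93.580626 + 8.492649) = 10.1031 km
9: √((-0.4429·111.32)² + (-0.6839·84.47)²) = √(2430.847734 + 3337.261174) = 75.9481 km
10: √((0.0134·111.32)² + (-0.0839·84.47)²) = √(2.225133 + 50.226037) = 7.2423 km
11: √((0.1966·111.32)² + (0.0407·84.47)²) = √(478.975636 + 11.819356) = 22.1539 km
Threshold 28.5 km: 10 (7.2423 km), 8 (10.1031 km), 11 (22.1539 km), 4 (24.7158 km) are within range.

10, 8, 11, 4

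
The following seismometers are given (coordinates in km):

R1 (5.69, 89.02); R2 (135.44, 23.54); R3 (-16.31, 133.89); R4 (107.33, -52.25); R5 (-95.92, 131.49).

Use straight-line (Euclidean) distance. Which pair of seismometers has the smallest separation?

R1 and R3

Pairwise distances:
R1–R3: 49.97 km
R3–R5: 79.65 km
R2–R4: 80.83 km
R1–R5: 110.13 km
R1–R2: 145.34 km
R1–R4: 174.03 km
R2–R3: 187.63 km
R3–R4: 223.46 km
R2–R5: 255.31 km
R4–R5: 273.99 km
Closest pair: R1–R3 at 49.97 km.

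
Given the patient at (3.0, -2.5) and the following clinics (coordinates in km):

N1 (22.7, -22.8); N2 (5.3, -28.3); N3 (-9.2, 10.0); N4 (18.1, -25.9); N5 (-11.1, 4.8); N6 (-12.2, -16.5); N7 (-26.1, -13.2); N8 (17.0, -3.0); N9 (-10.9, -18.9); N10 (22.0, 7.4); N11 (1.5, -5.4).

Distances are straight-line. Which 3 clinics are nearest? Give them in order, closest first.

N11, N8, N5

Distances from (3.0, -2.5):
N1: 28.3 km
N2: 25.9 km
N3: 17.5 km
N4: 27.8 km
N5: 15.9 km
N6: 20.7 km
N7: 31.0 km
N8: 14.0 km
N9: 21.5 km
N10: 21.4 km
N11: 3.3 km
Sorted: N11 (3.3 km) < N8 (14.0 km) < N5 (15.9 km) < N3 (17.5 km) < N6 (20.7 km) < …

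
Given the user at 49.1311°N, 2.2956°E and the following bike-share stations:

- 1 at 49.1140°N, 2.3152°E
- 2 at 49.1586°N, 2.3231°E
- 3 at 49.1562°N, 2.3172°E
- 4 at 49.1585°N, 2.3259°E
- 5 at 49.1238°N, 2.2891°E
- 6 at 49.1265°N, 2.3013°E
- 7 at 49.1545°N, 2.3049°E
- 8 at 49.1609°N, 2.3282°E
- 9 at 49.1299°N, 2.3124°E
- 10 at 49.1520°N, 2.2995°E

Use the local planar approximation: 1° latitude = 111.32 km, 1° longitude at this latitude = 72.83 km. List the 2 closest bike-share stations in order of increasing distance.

6, 5

Distances from 49.1311°N, 2.2956°E:
1: √((-0.0171·111.32)² + (0.0196·72.83)²) = √(3.623586 + 2.037665) = 2.3793 km
2: √((0.0275·111.32)² + (0.0275·72.83)²) = √(9.371558 + 4.011308) = 3.6583 km
3: √((0.0251·111.32)² + (0.0216·72.83)²) = √(7.807174 + 2.474732) = 3.2065 km
4: √((0.0274·111.32)² + (0.0303·72.83)²) = √(9.303525 + 4.869741) = 3.7647 km
5: √((-0.0073·111.32)² + (-0.0065·72.83)²) = √(0.660377 + 0.224103) = 0.9405 km
6: √((-0.0046·111.32)² + (0.0057·72.83)²) = √(0.262218 + 0.172334) = 0.6592 km
7: √((0.0234·111.32)² + (0.0093·72.83)²) = √(6.785441 + 0.458761) = 2.6915 km
8: √((0.0298·111.32)² + (0.0326·72.83)²) = √(11.004718 + 5.637101) = 4.0794 km
9: √((-0.0012·111.32)² + (0.0168·72.83)²) = √(0.017845 + 1.497060) = 1.2308 km
10: √((0.0209·111.32)² + (0.0039·72.83)²) = √(5.413012 + 0.080677) = 2.3439 km
Sorted: 6 (0.6592 km) < 5 (0.9405 km) < 9 (1.2308 km) < 10 (2.3439 km) < …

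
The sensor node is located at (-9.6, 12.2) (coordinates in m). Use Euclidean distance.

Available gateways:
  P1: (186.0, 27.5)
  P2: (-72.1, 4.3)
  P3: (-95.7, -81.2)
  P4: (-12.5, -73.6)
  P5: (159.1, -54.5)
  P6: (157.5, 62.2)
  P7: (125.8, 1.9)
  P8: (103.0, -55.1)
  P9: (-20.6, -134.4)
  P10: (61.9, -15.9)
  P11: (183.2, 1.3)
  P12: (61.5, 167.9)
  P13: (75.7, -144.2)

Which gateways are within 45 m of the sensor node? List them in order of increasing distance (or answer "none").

none

Distances from (-9.6, 12.2):
P1: √((195.6)² + (15.3)²) = √(38259.360 + 234.090) = 196.2 m
P2: √((-62.5)² + (-7.9)²) = √(3906.250 + 62.410) = 63.0 m
P3: √((-86.1)² + (-93.4)²) = √(7413.210 + 8723.560) = 127.0 m
P4: √((-2.9)² + (-85.8)²) = √(8.410 + 7361.640) = 85.8 m
P5: √((168.7)² + (-66.7)²) = √(28459.690 + 4448.890) = 181.4 m
P6: √((167.1)² + (50.0)²) = √(27922.410 + 2500.000) = 174.4 m
P7: √((135.4)² + (-10.3)²) = √(18333.160 + 106.090) = 135.8 m
P8: √((112.6)² + (-67.3)²) = √(12678.760 + 4529.290) = 131.2 m
P9: √((-11.0)² + (-146.6)²) = √(121.000 + 21491.560) = 147.0 m
P10: √((71.5)² + (-28.1)²) = √(5112.250 + 789.610) = 76.8 m
P11: √((192.8)² + (-10.9)²) = √(37171.840 + 118.810) = 193.1 m
P12: √((71.1)² + (155.7)²) = √(5055.210 + 24242.490) = 171.2 m
P13: √((85.3)² + (-156.4)²) = √(7276.090 + 24460.960) = 178.1 m
Threshold 45 m: none within range.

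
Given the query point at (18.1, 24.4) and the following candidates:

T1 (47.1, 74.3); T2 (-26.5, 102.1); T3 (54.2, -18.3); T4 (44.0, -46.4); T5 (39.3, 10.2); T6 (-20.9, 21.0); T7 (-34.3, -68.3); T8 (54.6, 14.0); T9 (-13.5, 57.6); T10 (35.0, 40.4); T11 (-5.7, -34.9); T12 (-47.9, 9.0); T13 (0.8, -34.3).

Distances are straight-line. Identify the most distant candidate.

T7

Distances from (18.1, 24.4):
T1: √((29.0)² + (49.9)²) = √(841.000 + 2490.010) = 57.7
T2: √((-44.6)² + (77.7)²) = √(1989.160 + 6037.290) = 89.6
T3: √((36.1)² + (-42.7)²) = √(1303.210 + 1823.290) = 55.9
T4: √((25.9)² + (-70.8)²) = √(670.810 + 5012.640) = 75.4
T5: √((21.2)² + (-14.2)²) = √(449.440 + 201.640) = 25.5
T6: √((-39.0)² + (-3.4)²) = √(1521.000 + 11.560) = 39.1
T7: √((-52.4)² + (-92.7)²) = √(2745.760 + 8593.290) = 106.5
T8: √((36.5)² + (-10.4)²) = √(1332.250 + 108.160) = 38.0
T9: √((-31.6)² + (33.2)²) = √(998.560 + 1102.240) = 45.8
T10: √((16.9)² + (16.0)²) = √(285.610 + 256.000) = 23.3
T11: √((-23.8)² + (-59.3)²) = √(566.440 + 3516.490) = 63.9
T12: √((-66.0)² + (-15.4)²) = √(4356.000 + 237.160) = 67.8
T13: √((-17.3)² + (-58.7)²) = √(299.290 + 3445.690) = 61.2
Maximum: T7 at 106.5.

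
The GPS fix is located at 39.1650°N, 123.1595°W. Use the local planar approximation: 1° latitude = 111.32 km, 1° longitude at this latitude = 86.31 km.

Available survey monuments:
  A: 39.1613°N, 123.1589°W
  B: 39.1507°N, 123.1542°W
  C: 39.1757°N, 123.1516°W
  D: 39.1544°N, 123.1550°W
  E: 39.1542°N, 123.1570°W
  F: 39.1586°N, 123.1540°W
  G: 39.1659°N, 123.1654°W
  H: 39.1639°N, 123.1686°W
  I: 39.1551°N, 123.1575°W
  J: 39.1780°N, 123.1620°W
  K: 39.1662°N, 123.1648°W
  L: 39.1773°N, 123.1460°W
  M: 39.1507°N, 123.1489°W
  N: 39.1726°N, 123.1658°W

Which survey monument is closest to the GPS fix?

A

Distances from 39.1650°N, 123.1595°W:
A: √((-0.0037·111.32)² + (0.0006·86.31)²) = √(0.169648 + 0.002682) = 0.4151 km
B: √((-0.0143·111.32)² + (0.0053·86.31)²) = √(2.534069 + 0.209254) = 1.6563 km
C: √((0.0107·111.32)² + (0.0079·86.31)²) = √(1.418776 + 0.464918) = 1.3725 km
D: √((-0.0106·111.32)² + (0.0045·86.31)²) = √(1.392381 + 0.150851) = 1.2423 km
E: √((-0.0108·111.32)² + (0.0025·86.31)²) = √(1.445419 + 0.046559) = 1.2215 km
F: √((-0.0064·111.32)² + (0.0055·86.31)²) = √(0.507582 + 0.225345) = 0.8561 km
G: √((0.0009·111.32)² + (-0.0059·86.31)²) = √(0.010038 + 0.259314) = 0.5190 km
H: √((-0.0011·111.32)² + (-0.0091·86.31)²) = √(0.014994 + 0.616886) = 0.7949 km
I: √((-0.0099·111.32)² + (0.0020·86.31)²) = √(1.214554 + 0.029798) = 1.1155 km
J: √((0.0130·111.32)² + (-0.0025·86.31)²) = √(2.094272 + 0.046559) = 1.4632 km
K: √((0.0012·111.32)² + (-0.0053·86.31)²) = √(0.017845 + 0.209254) = 0.4765 km
L: √((0.0123·111.32)² + (0.0135·86.31)²) = √(1.874807 + 1.357656) = 1.7979 km
M: √((-0.0143·111.32)² + (0.0106·86.31)²) = √(2.534069 + 0.837016) = 1.8361 km
N: √((0.0076·111.32)² + (-0.0063·86.31)²) = √(0.715770 + 0.295667) = 1.0057 km
Minimum: A at 0.4151 km.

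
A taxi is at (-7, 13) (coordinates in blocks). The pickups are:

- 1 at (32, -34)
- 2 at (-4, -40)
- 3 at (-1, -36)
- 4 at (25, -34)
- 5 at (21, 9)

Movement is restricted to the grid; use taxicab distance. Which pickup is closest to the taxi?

Distances from (-7, 13):
1: |39| + |-47| = 39 + 47 = 86 blocks
2: |3| + |-53| = 3 + 53 = 56 blocks
3: |6| + |-49| = 6 + 49 = 55 blocks
4: |32| + |-47| = 32 + 47 = 79 blocks
5: |28| + |-4| = 28 + 4 = 32 blocks
Minimum: 5 at 32 blocks.

5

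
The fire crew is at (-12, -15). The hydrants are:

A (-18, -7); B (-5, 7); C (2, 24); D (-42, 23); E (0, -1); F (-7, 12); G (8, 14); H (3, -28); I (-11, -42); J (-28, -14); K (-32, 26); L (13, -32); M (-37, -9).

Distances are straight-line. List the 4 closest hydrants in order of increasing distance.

Distances from (-12, -15):
A: √((-6)² + (8)²) = √(36.000 + 64.000) = 10.0
B: √((7)² + (22)²) = √(49.000 + 484.000) = 23.1
C: √((14)² + (39)²) = √(196.000 + 1521.000) = 41.4
D: √((-30)² + (38)²) = √(900.000 + 1444.000) = 48.4
E: √((12)² + (14)²) = √(144.000 + 196.000) = 18.4
F: √((5)² + (27)²) = √(25.000 + 729.000) = 27.5
G: √((20)² + (29)²) = √(400.000 + 841.000) = 35.2
H: √((15)² + (-13)²) = √(225.000 + 169.000) = 19.8
I: √((1)² + (-27)²) = √(1.000 + 729.000) = 27.0
J: √((-16)² + (1)²) = √(256.000 + 1.000) = 16.0
K: √((-20)² + (41)²) = √(400.000 + 1681.000) = 45.6
L: √((25)² + (-17)²) = √(625.000 + 289.000) = 30.2
M: √((-25)² + (6)²) = √(625.000 + 36.000) = 25.7
Sorted: A (10.0) < J (16.0) < E (18.4) < H (19.8) < B (23.1) < M (25.7) < …

A, J, E, H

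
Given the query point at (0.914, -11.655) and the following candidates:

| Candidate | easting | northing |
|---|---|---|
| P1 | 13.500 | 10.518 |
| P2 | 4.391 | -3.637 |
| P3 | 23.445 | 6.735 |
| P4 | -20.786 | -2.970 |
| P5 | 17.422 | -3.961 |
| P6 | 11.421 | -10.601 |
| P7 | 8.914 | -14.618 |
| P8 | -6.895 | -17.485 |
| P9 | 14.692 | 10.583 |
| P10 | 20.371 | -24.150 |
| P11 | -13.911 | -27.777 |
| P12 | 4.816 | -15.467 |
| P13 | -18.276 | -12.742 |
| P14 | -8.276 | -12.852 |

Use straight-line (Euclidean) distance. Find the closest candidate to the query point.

P12

Distances from (0.914, -11.655):
P1: 25.496
P2: 8.739
P3: 29.083
P4: 23.373
P5: 18.213
P6: 10.560
P7: 8.531
P8: 9.745
P9: 26.160
P10: 23.124
P11: 21.902
P12: 5.455
P13: 19.221
P14: 9.268
Minimum: P12 at 5.455.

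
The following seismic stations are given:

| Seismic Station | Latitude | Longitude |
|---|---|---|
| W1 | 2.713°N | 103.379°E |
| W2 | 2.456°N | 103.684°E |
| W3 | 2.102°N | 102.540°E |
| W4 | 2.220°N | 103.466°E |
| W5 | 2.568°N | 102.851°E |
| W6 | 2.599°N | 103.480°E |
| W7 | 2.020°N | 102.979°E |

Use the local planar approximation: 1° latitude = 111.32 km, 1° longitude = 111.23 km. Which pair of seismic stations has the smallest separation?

W1 and W6

Pairwise distances:
W1–W2: √((-0.257·111.32)² + (0.305·111.23)²) = √(818.48861 + 1150.91580) = 44.378 km
W1–W3: √((-0.611·111.32)² + (-0.839·111.23)²) = √(4626.24699 + 8708.99008) = 115.478 km
W1–W4: √((-0.493·111.32)² + (0.087·111.23)²) = √(3011.89782 + 93.64452) = 55.727 km
W1–W5: √((-0.145·111.32)² + (-0.528·111.23)²) = √(260.54479 + 3449.14712) = 60.907 km
W1–W6: √((-0.114·111.32)² + (0.101·111.23)²) = √(161.04828 + 126.20792) = 16.949 km
W1–W7: √((-0.693·111.32)² + (-0.400·111.23)²) = √(5951.31400 + 1979.53806) = 89.055 km
W2–W3: √((-0.354·111.32)² + (-1.144·111.23)²) = √(1552.93372 + 16191.82955) = 133.209 km
W2–W4: √((-0.236·111.32)² + (-0.218·111.23)²) = √(690.19276 + 587.97229) = 35.751 km
W2–W5: √((0.112·111.32)² + (-0.833·111.23)²) = √(155.44703 + 8584.87305) = 93.490 km
W2–W6: √((0.143·111.32)² + (-0.204·111.23)²) = √(253.40692 + 514.87785) = 27.718 km
W2–W7: √((-0.436·111.32)² + (-0.705·111.23)²) = √(2355.69670 + 6149.24941) = 92.222 km
W3–W4: √((0.118·111.32)² + (0.926·111.23)²) = √(172.54819 + 10608.78988) = 103.833 km
W3–W5: √((0.466·111.32)² + (0.311·111.23)²) = √(2691.02808 + 1196.64313) = 62.351 km
W3–W6: √((0.497·111.32)² + (0.940·111.23)²) = √(3060.97070 + 10931.99896) = 118.292 km
W3–W7: √((-0.082·111.32)² + (0.439·111.23)²) = √(83.32477 + 2384.36597) = 49.676 km
W4–W5: √((0.348·111.32)² + (-0.615·111.23)²) = √(1500.73801 + 4679.44240) = 78.614 km
W4–W6: √((0.379·111.32)² + (0.014·111.23)²) = √(1780.01973 + 2.42493) = 42.219 km
W4–W7: √((-0.200·111.32)² + (-0.487·111.23)²) = √(495.68570 + 2934.28164) = 58.566 km
W5–W6: √((0.031·111.32)² + (0.629·111.23)²) = √(11.90885 + 4894.91512) = 70.049 km
W5–W7: √((-0.548·111.32)² + (0.128·111.23)²) = √(3721.40993 + 202.70470) = 62.643 km
W6–W7: √((-0.579·111.32)² + (-0.501·111.23)²) = √(4154.35421 + 3105.41271) = 85.204 km
Closest pair: W1–W6 at 16.949 km.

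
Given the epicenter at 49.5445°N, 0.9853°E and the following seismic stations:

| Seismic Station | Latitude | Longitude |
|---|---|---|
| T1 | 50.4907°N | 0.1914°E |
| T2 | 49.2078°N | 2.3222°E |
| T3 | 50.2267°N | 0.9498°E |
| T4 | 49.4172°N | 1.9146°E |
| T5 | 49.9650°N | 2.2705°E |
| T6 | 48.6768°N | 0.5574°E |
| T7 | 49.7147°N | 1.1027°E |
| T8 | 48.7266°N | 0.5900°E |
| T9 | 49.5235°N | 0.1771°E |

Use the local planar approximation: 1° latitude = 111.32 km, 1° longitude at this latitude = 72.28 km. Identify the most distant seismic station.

T1

Distances from 49.5445°N, 0.9853°E:
T1: √((0.9462·111.32)² + (-0.7939·72.28)²) = √(11094.616190 + 3292.819247) = 119.9476 km
T2: √((-0.3367·111.32)² + (1.3369·72.28)²) = √(1404.858644 + 9337.575672) = 103.6457 km
T3: √((0.6822·111.32)² + (-0.0355·72.28)²) = √(5767.263914 + 6.584048) = 75.9858 km
T4: √((-0.1273·111.32)² + (0.9293·72.28)²) = √(200.818261 + 4511.782569) = 68.6484 km
T5: √((0.4205·111.32)² + (1.2852·72.28)²) = √(2191.181717 + 8629.342798) = 104.0218 km
T6: √((-0.8677·111.32)² + (-0.4279·72.28)²) = √(9330.084783 + 956.579040) = 101.4232 km
T7: √((0.1702·111.32)² + (0.1174·72.28)²) = √(358.976077 + 72.006629) = 20.7601 km
T8: √((-0.8179·111.32)² + (-0.3953·72.28)²) = √(8289.852661 + 816.375413) = 95.4266 km
T9: √((-0.0210·111.32)² + (-0.8082·72.28)²) = √(5.464935 + 3412.510372) = 58.4635 km
Maximum: T1 at 119.9476 km.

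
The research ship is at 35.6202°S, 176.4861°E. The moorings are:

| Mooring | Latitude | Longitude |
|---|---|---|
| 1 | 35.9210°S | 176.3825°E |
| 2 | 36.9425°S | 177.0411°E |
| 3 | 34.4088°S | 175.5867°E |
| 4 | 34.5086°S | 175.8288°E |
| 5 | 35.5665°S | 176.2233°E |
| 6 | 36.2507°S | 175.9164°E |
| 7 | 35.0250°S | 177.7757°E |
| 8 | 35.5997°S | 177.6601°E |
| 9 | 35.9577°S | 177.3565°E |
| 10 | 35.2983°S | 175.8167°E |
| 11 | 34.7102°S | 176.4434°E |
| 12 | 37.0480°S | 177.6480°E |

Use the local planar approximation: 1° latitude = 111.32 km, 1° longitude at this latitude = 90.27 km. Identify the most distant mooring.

Distances from 35.6202°S, 176.4861°E:
1: √((-0.3008·111.32)² + (-0.1036·90.27)²) = √(1121.248975 + 87.459380) = 34.7665 km
2: √((-1.3223·111.32)² + (0.5550·90.27)²) = √(21667.379561 + 2509.994970) = 155.4908 km
3: √((1.2114·111.32)² + (-0.8994·90.27)²) = √(18185.344555 + 6591.627416) = 157.4070 km
4: √((1.1116·111.32)² + (-0.6573·90.27)²) = √(15312.407265 + 3520.579449) = 137.2333 km
5: √((0.0537·111.32)² + (-0.2628·90.27)²) = √(35.735097 + 562.778641) = 24.4645 km
6: √((-0.6305·111.32)² + (-0.5697·90.27)²) = √(4926.251466 + 2644.717712) = 87.0113 km
7: √((0.5952·111.32)² + (1.2896·90.27)²) = √(4390.078039 + 13551.798446) = 133.9473 km
8: √((0.0205·111.32)² + (1.1740·90.27)²) = √(5.207798 + 11231.120290) = 106.0015 km
9: √((-0.3375·111.32)² + (0.8704·90.27)²) = √(1411.542470 + 6173.403298) = 87.0916 km
10: √((0.3219·111.32)² + (-0.6694·90.27)²) = √(1284.068963 + 3651.390665) = 70.2528 km
11: √((0.9100·111.32)² + (-0.0427·90.27)²) = √(10261.933121 + 14.857394) = 101.3745 km
12: √((-1.4278·111.32)² + (1.1619·90.27)²) = √(25262.780612 + 11000.803021) = 190.4300 km
Maximum: 12 at 190.4300 km.

12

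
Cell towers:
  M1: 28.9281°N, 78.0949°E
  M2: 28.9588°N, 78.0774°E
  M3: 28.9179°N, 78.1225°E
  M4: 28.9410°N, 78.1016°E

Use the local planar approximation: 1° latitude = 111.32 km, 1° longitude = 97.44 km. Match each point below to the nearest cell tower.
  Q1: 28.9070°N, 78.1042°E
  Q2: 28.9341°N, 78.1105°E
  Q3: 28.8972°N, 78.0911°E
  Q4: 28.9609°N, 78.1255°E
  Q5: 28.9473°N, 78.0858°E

Q1 at 28.9070°N, 78.1042°E:
  M1: 2.5176 km
  M2: 6.3301 km
  M3: 2.1568 km
  M4: 3.7933 km
  → nearest: M3 (2.1568 km)
Q2 at 28.9341°N, 78.1105°E:
  M1: 1.6603 km
  M2: 4.2382 km
  M3: 2.1493 km
  M4: 1.1585 km
  → nearest: M4 (1.1585 km)
Q3 at 28.8972°N, 78.0911°E:
  M1: 3.4597 km
  M2: 6.9860 km
  M3: 3.8303 km
  M4: 4.9820 km
  → nearest: M1 (3.4597 km)
Q4 at 28.9609°N, 78.1255°E:
  M1: 4.7141 km
  M2: 4.6927 km
  M3: 4.7957 km
  M4: 3.2142 km
  → nearest: M4 (3.2142 km)
Q5 at 28.9473°N, 78.0858°E:
  M1: 2.3140 km
  M2: 1.5195 km
  M3: 4.8476 km
  M4: 1.6918 km
  → nearest: M2 (1.5195 km)

Q1→M3; Q2→M4; Q3→M1; Q4→M4; Q5→M2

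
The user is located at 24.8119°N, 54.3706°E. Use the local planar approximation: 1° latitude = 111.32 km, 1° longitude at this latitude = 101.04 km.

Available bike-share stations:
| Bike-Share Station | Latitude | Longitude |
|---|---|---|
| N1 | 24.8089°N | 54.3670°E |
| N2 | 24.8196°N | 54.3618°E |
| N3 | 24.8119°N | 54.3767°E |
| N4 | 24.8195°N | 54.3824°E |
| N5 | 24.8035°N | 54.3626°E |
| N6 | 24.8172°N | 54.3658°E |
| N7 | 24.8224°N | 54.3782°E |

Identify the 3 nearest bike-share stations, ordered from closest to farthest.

N1, N3, N6

Distances from 24.8119°N, 54.3706°E:
N1: √((-0.0030·111.32)² + (-0.0036·101.04)²) = √(0.111529 + 0.132310) = 0.4938 km
N2: √((0.0077·111.32)² + (-0.0088·101.04)²) = √(0.734730 + 0.790591) = 1.2350 km
N3: √((0.0000·111.32)² + (0.0061·101.04)²) = √(0.000000 + 0.379880) = 0.6163 km
N4: √((0.0076·111.32)² + (0.0118·101.04)²) = √(0.715770 + 1.421513) = 1.4619 km
N5: √((-0.0084·111.32)² + (-0.0080·101.04)²) = √(0.874390 + 0.653381) = 1.2360 km
N6: √((0.0053·111.32)² + (-0.0048·101.04)²) = √(0.348095 + 0.235217) = 0.7637 km
N7: √((0.0105·111.32)² + (0.0076·101.04)²) = √(1.366234 + 0.589677) = 1.3985 km
Sorted: N1 (0.4938 km) < N3 (0.6163 km) < N6 (0.7637 km) < N2 (1.2350 km) < N5 (1.2360 km) < …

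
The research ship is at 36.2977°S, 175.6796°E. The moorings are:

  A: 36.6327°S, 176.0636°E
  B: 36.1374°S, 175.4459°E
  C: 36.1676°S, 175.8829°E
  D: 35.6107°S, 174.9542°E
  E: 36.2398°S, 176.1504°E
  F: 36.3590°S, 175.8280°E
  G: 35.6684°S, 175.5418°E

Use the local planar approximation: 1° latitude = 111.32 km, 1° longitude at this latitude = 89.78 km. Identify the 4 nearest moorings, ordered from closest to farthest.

Distances from 36.2977°S, 175.6796°E:
A: √((-0.3350·111.32)² + (0.3840·89.78)²) = √(1390.708181 + 1188.561479) = 50.7865 km
B: √((0.1603·111.32)² + (-0.2337·89.78)²) = √(318.429606 + 440.226951) = 27.5437 km
C: √((0.1301·111.32)² + (0.2033·89.78)²) = √(209.749526 + 333.145506) = 23.3001 km
D: √((0.6870·111.32)² + (-0.7254·89.78)²) = √(5848.707056 + 4241.449540) = 100.4498 km
E: √((0.0579·111.32)² + (0.4708·89.78)²) = √(41.543542 + 1786.619667) = 42.7570 km
F: √((-0.0613·111.32)² + (0.1484·89.78)²) = √(46.565830 + 177.511709) = 14.9692 km
G: √((0.6293·111.32)² + (-0.1378·89.78)²) = √(4907.517521 + 153.058565) = 71.1377 km
Sorted: F (14.9692 km) < C (23.3001 km) < B (27.5437 km) < E (42.7570 km) < A (50.7865 km) < G (71.1377 km) < …

F, C, B, E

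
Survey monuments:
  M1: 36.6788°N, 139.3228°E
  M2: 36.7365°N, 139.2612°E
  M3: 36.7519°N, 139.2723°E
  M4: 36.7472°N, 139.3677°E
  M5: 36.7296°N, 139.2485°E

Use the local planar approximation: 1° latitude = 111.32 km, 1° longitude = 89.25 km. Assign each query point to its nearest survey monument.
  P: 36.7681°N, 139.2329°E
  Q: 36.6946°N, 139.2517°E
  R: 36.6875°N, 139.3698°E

P at 36.7681°N, 139.2329°E:
  M1: √((-0.0893·111.32)² + (0.0899·89.25)²) = √(98.821016 + 64.377756) = 12.7749 km
  M2: √((-0.0316·111.32)² + (0.0283·89.25)²) = √(12.374298 + 6.379539) = 4.3306 km
  M3: √((-0.0162·111.32)² + (0.0394·89.25)²) = √(3.252194 + 12.365421) = 3.9519 km
  M4: √((-0.0209·111.32)² + (0.1348·89.25)²) = √(5.413012 + 144.742555) = 12.2538 km
  M5: √((-0.0385·111.32)² + (0.0156·89.25)²) = √(18.368253 + 1.938499) = 4.5063 km
  → nearest: M3 (3.9519 km)
Q at 36.6946°N, 139.2517°E:
  M1: √((-0.0158·111.32)² + (0.0711·89.25)²) = √(3.093574 + 40.267591) = 6.5849 km
  M2: √((0.0419·111.32)² + (0.0095·89.25)²) = √(21.755769 + 0.718892) = 4.7407 km
  M3: √((0.0573·111.32)² + (0.0206·89.25)²) = √(40.686997 + 3.380266) = 6.6383 km
  M4: √((0.0526·111.32)² + (0.1160·89.25)²) = √(34.286084 + 107.184609) = 11.8941 km
  M5: √((0.0350·111.32)² + (-0.0032·89.25)²) = √(15.180374 + 0.081567) = 3.9067 km
  → nearest: M5 (3.9067 km)
R at 36.6875°N, 139.3698°E:
  M1: √((-0.0087·111.32)² + (-0.0470·89.25)²) = √(0.937961 + 17.595928) = 4.3051 km
  M2: √((0.0490·111.32)² + (-0.1086·89.25)²) = √(29.753534 + 93.945526) = 11.1220 km
  M3: √((0.0644·111.32)² + (-0.0975·89.25)²) = √(51.394676 + 75.722629) = 11.2746 km
  M4: √((0.0597·111.32)² + (-0.0021·89.25)²) = √(44.166711 + 0.035128) = 6.6484 km
  M5: √((0.0421·111.32)² + (-0.1213·89.25)²) = √(21.963957 + 117.202817) = 11.7969 km
  → nearest: M1 (4.3051 km)

P→M3; Q→M5; R→M1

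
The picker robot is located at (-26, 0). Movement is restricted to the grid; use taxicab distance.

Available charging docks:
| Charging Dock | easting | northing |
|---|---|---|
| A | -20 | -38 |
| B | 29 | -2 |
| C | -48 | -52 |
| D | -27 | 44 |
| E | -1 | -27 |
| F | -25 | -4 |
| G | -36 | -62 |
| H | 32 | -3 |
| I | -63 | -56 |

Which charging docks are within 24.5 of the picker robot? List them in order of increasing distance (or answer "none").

F

Distances from (-26, 0):
A: |6| + |-38| = 6 + 38 = 44
B: |55| + |-2| = 55 + 2 = 57
C: |-22| + |-52| = 22 + 52 = 74
D: |-1| + |44| = 1 + 44 = 45
E: |25| + |-27| = 25 + 27 = 52
F: |1| + |-4| = 1 + 4 = 5
G: |-10| + |-62| = 10 + 62 = 72
H: |58| + |-3| = 58 + 3 = 61
I: |-37| + |-56| = 37 + 56 = 93
Threshold 24.5: F (5) is within range.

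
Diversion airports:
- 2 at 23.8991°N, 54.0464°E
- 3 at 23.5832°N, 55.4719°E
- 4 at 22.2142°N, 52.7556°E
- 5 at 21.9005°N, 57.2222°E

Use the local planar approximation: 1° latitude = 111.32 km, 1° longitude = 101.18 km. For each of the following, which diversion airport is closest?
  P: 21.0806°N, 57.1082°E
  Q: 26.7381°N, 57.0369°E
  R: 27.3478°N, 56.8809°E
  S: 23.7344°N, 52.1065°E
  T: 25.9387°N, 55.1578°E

P→5; Q→3; R→3; S→4; T→2

P at 21.0806°N, 57.1082°E:
  2: √((2.8185·111.32)² + (-3.0618·101.18)²) = √(98442.463579 + 95971.655760) = 440.9242 km
  3: √((2.5026·111.32)² + (-1.6363·101.18)²) = √(77612.071622 + 27410.389755) = 324.0717 km
  4: √((1.1336·111.32)² + (-4.3526·101.18)²) = √(15924.509703 + 193948.696710) = 458.1192 km
  5: √((0.8199·111.32)² + (0.1140·101.18)²) = √(8330.444362 + 133.045152) = 91.9972 km
  → nearest: 5 (91.9972 km)
Q at 26.7381°N, 57.0369°E:
  2: √((-2.8390·111.32)² + (-2.9905·101.18)²) = √(99879.688765 + 91553.924158) = 437.5313 km
  3: √((-3.1549·111.32)² + (-1.5650·101.18)²) = √(123343.875935 + 25073.677401) = 385.2500 km
  4: √((-4.5239·111.32)² + (-4.2813·101.18)²) = √(253613.511946 + 187646.587944) = 664.2741 km
  5: √((-4.8376·111.32)² + (0.1853·101.18)²) = √(290005.548132 + 351.512027) = 538.8479 km
  → nearest: 3 (385.2500 km)
R at 27.3478°N, 56.8809°E:
  2: √((-3.4487·111.32)² + (-2.8345·101.18)²) = √(147386.338341 + 82251.205684) = 479.2051 km
  3: √((-3.7646·111.32)² + (-1.4090·101.18)²) = √(175624.083602 + 20324.100621) = 442.6603 km
  4: √((-5.1336·111.32)² + (-4.1253·101.18)²) = √(326580.649100 + 174220.968524) = 707.6734 km
  5: √((-5.4473·111.32)² + (0.3413·101.18)²) = √(367712.999224 + 1192.509718) = 607.3759 km
  → nearest: 3 (442.6603 km)
S at 23.7344°N, 52.1065°E:
  2: √((0.1647·111.32)² + (1.9399·101.18)²) = √(336.150370 + 38525.478031) = 197.1335 km
  3: √((-0.1512·111.32)² + (3.3654·101.18)²) = √(283.302220 + 115947.858257) = 340.9269 km
  4: √((-1.5202·111.32)² + (0.6491·101.18)²) = √(28638.340719 + 4313.328832) = 181.5259 km
  5: √((-1.8339·111.32)² + (5.1157·101.18)²) = √(41677.119608 + 267916.515758) = 556.4114 km
  → nearest: 4 (181.5259 km)
T at 25.9387°N, 55.1578°E:
  2: √((-2.0396·111.32)² + (-1.1114·101.18)²) = √(51550.917818 + 12645.329057) = 253.3698 km
  3: √((-2.3555·111.32)² + (0.3141·101.18)²) = √(68756.318147 + 1010.008952) = 264.1332 km
  4: √((-3.7245·111.32)² + (-2.4022·101.18)²) = √(171902.563257 + 59075.536637) = 480.6018 km
  5: √((-4.0382·111.32)² + (2.0644·101.18)²) = √(202079.400227 + 43629.180034) = 495.6900 km
  → nearest: 2 (253.3698 km)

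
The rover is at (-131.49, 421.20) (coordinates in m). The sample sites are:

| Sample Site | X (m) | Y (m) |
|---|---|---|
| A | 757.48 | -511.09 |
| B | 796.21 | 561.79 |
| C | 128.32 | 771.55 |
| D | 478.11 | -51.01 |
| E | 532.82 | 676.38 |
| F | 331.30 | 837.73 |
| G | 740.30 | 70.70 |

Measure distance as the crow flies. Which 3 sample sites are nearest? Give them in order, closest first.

Distances from (-131.49, 421.20):
A: 1288.19 m
B: 938.29 m
C: 436.17 m
D: 771.10 m
E: 711.64 m
F: 622.63 m
G: 939.61 m
Sorted: C (436.17 m) < F (622.63 m) < E (711.64 m) < D (771.10 m) < B (938.29 m) < …

C, F, E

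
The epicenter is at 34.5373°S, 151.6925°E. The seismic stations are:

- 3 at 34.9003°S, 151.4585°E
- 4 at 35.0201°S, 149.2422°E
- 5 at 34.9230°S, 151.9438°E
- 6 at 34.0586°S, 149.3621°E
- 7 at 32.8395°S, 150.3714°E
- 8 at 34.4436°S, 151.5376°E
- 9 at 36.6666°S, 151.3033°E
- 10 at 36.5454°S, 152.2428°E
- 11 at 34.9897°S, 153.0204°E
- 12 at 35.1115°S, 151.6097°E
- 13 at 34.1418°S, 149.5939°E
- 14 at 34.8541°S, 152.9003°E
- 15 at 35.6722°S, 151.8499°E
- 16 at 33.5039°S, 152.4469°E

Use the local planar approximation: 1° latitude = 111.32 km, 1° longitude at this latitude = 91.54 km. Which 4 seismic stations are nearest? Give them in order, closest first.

8, 3, 5, 12

Distances from 34.5373°S, 151.6925°E:
3: 45.7355 km
4: 230.6496 km
5: 48.7103 km
6: 219.8799 km
7: 224.3782 km
8: 17.6028 km
9: 239.6962 km
10: 229.1473 km
11: 131.5755 km
12: 64.3678 km
13: 197.0864 km
14: 116.0503 km
15: 127.1560 km
16: 134.1743 km
Sorted: 8 (17.6028 km) < 3 (45.7355 km) < 5 (48.7103 km) < 12 (64.3678 km) < 14 (116.0503 km) < 15 (127.1560 km) < …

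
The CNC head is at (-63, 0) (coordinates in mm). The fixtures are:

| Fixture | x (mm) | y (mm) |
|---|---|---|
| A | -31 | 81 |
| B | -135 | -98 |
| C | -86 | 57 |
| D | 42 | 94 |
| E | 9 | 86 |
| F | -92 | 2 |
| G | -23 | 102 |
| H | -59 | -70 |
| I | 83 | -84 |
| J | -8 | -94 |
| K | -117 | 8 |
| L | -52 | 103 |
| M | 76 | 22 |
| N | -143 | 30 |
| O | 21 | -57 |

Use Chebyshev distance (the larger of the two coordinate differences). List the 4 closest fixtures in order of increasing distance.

Distances from (-63, 0):
A: max(|32|, |81|) = 81 mm
B: max(|-72|, |-98|) = 98 mm
C: max(|-23|, |57|) = 57 mm
D: max(|105|, |94|) = 105 mm
E: max(|72|, |86|) = 86 mm
F: max(|-29|, |2|) = 29 mm
G: max(|40|, |102|) = 102 mm
H: max(|4|, |-70|) = 70 mm
I: max(|146|, |-84|) = 146 mm
J: max(|55|, |-94|) = 94 mm
K: max(|-54|, |8|) = 54 mm
L: max(|11|, |103|) = 103 mm
M: max(|139|, |22|) = 139 mm
N: max(|-80|, |30|) = 80 mm
O: max(|84|, |-57|) = 84 mm
Sorted: F (29 mm) < K (54 mm) < C (57 mm) < H (70 mm) < N (80 mm) < A (81 mm) < …

F, K, C, H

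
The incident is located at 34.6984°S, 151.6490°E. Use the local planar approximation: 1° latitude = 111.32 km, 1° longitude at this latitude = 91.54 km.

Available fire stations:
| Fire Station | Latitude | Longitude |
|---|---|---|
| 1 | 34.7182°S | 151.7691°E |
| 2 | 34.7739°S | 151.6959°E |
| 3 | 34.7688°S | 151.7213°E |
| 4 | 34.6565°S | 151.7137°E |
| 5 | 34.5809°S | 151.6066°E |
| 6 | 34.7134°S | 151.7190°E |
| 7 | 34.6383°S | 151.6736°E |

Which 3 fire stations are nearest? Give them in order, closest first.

6, 7, 4

Distances from 34.6984°S, 151.6490°E:
1: 11.2127 km
2: 9.4377 km
3: 10.2577 km
4: 7.5388 km
5: 13.6438 km
6: 6.6218 km
7: 7.0591 km
Sorted: 6 (6.6218 km) < 7 (7.0591 km) < 4 (7.5388 km) < 2 (9.4377 km) < 3 (10.2577 km) < …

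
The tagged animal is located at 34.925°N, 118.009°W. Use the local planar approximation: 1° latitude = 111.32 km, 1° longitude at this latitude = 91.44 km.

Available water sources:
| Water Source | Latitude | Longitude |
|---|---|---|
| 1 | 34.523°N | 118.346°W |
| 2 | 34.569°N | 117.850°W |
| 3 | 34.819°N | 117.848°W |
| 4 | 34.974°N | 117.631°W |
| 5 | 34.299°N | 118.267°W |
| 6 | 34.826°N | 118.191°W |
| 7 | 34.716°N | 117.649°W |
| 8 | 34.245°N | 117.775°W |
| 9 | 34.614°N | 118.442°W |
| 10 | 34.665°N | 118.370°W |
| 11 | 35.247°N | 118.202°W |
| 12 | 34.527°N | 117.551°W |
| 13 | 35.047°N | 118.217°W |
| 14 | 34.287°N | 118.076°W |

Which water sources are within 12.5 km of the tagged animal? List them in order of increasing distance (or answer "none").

Distances from 34.925°N, 118.009°W:
1: 54.334 km
2: 42.213 km
3: 18.867 km
4: 34.992 km
5: 73.571 km
6: 19.960 km
7: 40.310 km
8: 78.664 km
9: 52.595 km
10: 43.902 km
11: 39.954 km
12: 60.966 km
13: 23.371 km
14: 71.286 km
Threshold 12.5 km: none within range.

none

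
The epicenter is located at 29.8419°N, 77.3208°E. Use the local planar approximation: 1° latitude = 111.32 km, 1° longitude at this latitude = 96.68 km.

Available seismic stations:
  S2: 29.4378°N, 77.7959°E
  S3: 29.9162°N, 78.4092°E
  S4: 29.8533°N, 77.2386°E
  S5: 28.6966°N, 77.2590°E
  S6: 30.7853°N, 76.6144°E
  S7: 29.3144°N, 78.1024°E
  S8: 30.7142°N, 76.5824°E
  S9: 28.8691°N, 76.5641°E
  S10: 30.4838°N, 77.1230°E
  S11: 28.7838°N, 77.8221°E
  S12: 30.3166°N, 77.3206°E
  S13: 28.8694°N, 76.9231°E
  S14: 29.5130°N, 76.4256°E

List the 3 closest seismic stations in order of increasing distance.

S4, S12, S2

Distances from 29.8419°N, 77.3208°E:
S2: √((-0.4041·111.32)² + (0.4751·96.68)²) = √(2023.597323 + 2109.809990) = 64.2916 km
S3: √((0.0743·111.32)² + (1.0884·96.68)²) = √(68.410698 + 11072.618828) = 105.5511 km
S4: √((0.0114·111.32)² + (-0.0822·96.68)²) = √(1.610483 + 63.156335) = 8.0478 km
S5: √((-1.1453·111.32)² + (-0.0618·96.68)²) = √(16254.923007 + 35.698522) = 127.6347 km
S6: √((0.9434·111.32)² + (-0.7064·96.68)²) = √(11029.050852 + 4664.173151) = 125.2726 km
S7: √((-0.5275·111.32)² + (0.7816·96.68)²) = √(3448.191074 + 5710.082524) = 95.6989 km
S8: √((0.8723·111.32)² + (-0.7384·96.68)²) = √(9429.271491 + 5096.319646) = 120.5222 km
S9: √((-0.9728·111.32)² + (-0.7567·96.68)²) = √(11727.178056 + 5352.057263) = 130.6875 km
S10: √((0.6419·111.32)² + (-0.1978·96.68)²) = √(5106.003953 + 365.700756) = 73.9710 km
S11: √((-1.0581·111.32)² + (0.5013·96.68)²) = √(13873.940387 + 2348.922526) = 127.3690 km
S12: √((0.4747·111.32)² + (-0.0002·96.68)²) = √(2792.446484 + 0.000374) = 52.8436 km
S13: √((-0.9725·111.32)² + (-0.3977·96.68)²) = √(11719.946126 + 1478.374509) = 114.8839 km
S14: √((-0.3289·111.32)² + (-0.8952·96.68)²) = √(1340.522606 + 7490.545226) = 93.9738 km
Sorted: S4 (8.0478 km) < S12 (52.8436 km) < S2 (64.2916 km) < S10 (73.9710 km) < S14 (93.9738 km) < …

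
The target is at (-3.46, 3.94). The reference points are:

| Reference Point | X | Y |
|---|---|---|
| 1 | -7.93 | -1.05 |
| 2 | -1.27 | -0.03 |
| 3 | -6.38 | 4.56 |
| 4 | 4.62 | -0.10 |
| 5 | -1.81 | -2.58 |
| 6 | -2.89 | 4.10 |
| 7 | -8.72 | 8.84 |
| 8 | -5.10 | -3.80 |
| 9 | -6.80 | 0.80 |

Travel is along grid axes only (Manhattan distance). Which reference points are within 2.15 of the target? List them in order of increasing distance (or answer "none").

6

Distances from (-3.46, 3.94):
1: |-4.47| + |-4.99| = 4.47 + 4.99 = 9.46
2: |2.19| + |-3.97| = 2.19 + 3.97 = 6.16
3: |-2.92| + |0.62| = 2.92 + 0.62 = 3.54
4: |8.08| + |-4.04| = 8.08 + 4.04 = 12.12
5: |1.65| + |-6.52| = 1.65 + 6.52 = 8.17
6: |0.57| + |0.16| = 0.57 + 0.16 = 0.73
7: |-5.26| + |4.90| = 5.26 + 4.90 = 10.16
8: |-1.64| + |-7.74| = 1.64 + 7.74 = 9.38
9: |-3.34| + |-3.14| = 3.34 + 3.14 = 6.48
Threshold 2.15: 6 (0.73) is within range.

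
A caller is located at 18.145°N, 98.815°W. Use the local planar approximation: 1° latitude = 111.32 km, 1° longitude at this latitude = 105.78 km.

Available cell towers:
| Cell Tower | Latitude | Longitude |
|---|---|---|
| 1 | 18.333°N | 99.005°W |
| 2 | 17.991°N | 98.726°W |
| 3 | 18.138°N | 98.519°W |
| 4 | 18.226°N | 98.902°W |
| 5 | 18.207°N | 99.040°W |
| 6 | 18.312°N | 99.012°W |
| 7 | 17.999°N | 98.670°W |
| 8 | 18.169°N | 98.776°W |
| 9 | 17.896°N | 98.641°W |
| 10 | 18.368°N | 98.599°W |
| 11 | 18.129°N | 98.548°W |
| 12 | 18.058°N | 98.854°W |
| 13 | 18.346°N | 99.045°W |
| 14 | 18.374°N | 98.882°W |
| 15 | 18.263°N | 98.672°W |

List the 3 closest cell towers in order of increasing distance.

8, 12, 4

Distances from 18.145°N, 98.815°W:
1: √((0.188·111.32)² + (-0.190·105.78)²) = √(437.98788 + 403.93764) = 29.016 km
2: √((-0.154·111.32)² + (0.089·105.78)²) = √(293.89205 + 88.63130) = 19.558 km
3: √((-0.007·111.32)² + (0.296·105.78)²) = √(0.60721 + 980.37121) = 31.321 km
4: √((0.081·111.32)² + (-0.087·105.78)²) = √(81.30485 + 84.69263) = 12.884 km
5: √((0.062·111.32)² + (-0.225·105.78)²) = √(47.63540 + 566.46380) = 24.781 km
6: √((0.167·111.32)² + (-0.197·105.78)²) = √(345.60446 + 434.24975) = 27.926 km
7: √((-0.146·111.32)² + (0.145·105.78)²) = √(264.15091 + 235.25731) = 22.347 km
8: √((0.024·111.32)² + (0.039·105.78)²) = √(7.13787 + 17.01909) = 4.915 km
9: √((-0.249·111.32)² + (0.174·105.78)²) = √(768.32522 + 338.77053) = 33.273 km
10: √((0.223·111.32)² + (0.216·105.78)²) = √(616.24885 + 522.05304) = 33.739 km
11: √((-0.016·111.32)² + (0.267·105.78)²) = √(3.17239 + 797.68174) = 28.299 km
12: √((-0.087·111.32)² + (-0.039·105.78)²) = √(93.79613 + 17.01909) = 10.527 km
13: √((0.201·111.32)² + (-0.230·105.78)²) = √(500.65495 + 591.91970) = 33.054 km
14: √((0.229·111.32)² + (-0.067·105.78)²) = √(649.85634 + 50.22925) = 26.459 km
15: √((0.118·111.32)² + (0.143·105.78)²) = √(172.54819 + 228.81221) = 20.034 km
Sorted: 8 (4.915 km) < 12 (10.527 km) < 4 (12.884 km) < 2 (19.558 km) < 15 (20.034 km) < …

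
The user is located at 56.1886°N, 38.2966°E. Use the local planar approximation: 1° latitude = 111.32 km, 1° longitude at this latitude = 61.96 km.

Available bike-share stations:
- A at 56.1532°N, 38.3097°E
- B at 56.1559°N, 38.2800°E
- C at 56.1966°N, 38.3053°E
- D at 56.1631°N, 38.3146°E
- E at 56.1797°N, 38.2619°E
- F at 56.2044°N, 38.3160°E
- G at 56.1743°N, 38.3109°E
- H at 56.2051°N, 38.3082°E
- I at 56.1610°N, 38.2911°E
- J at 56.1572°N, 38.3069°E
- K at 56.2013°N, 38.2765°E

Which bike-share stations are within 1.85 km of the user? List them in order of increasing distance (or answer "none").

Distances from 56.1886°N, 38.2966°E:
A: √((-0.0354·111.32)² + (0.0131·61.96)²) = √(15.529337 + 0.658818) = 4.0235 km
B: √((-0.0327·111.32)² + (-0.0166·61.96)²) = √(13.250794 + 1.057886) = 3.7827 km
C: √((0.0080·111.32)² + (0.0087·61.96)²) = √(0.793097 + 0.290577) = 1.0410 km
D: √((-0.0255·111.32)² + (0.0180·61.96)²) = √(8.057991 + 1.243849) = 3.0499 km
E: √((-0.0089·111.32)² + (-0.0347·61.96)²) = √(0.981582 + 4.622552) = 2.3673 km
F: √((0.0158·111.32)² + (0.0194·61.96)²) = √(3.093574 + 1.444862) = 2.1304 km
G: √((-0.0143·111.32)² + (0.0143·61.96)²) = √(2.534069 + 0.785046) = 1.8218 km
H: √((0.0165·111.32)² + (0.0116·61.96)²) = √(3.373761 + 0.516581) = 1.9724 km
I: √((-0.0276·111.32)² + (-0.0055·61.96)²) = √(9.439838 + 0.116131) = 3.0913 km
J: √((-0.0314·111.32)² + (0.0103·61.96)²) = √(12.218157 + 0.407284) = 3.5532 km
K: √((0.0127·111.32)² + (-0.0201·61.96)²) = √(1.998729 + 1.551011) = 1.8841 km
Threshold 1.85 km: C (1.0410 km), G (1.8218 km) are within range.

C, G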